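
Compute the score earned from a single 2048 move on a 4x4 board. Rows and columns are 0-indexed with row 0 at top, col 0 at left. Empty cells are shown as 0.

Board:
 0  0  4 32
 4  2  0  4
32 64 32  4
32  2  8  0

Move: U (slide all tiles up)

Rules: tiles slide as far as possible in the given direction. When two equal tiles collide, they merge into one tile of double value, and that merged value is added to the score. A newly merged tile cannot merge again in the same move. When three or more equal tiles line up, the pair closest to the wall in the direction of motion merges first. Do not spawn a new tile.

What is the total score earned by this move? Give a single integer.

Answer: 72

Derivation:
Slide up:
col 0: [0, 4, 32, 32] -> [4, 64, 0, 0]  score +64 (running 64)
col 1: [0, 2, 64, 2] -> [2, 64, 2, 0]  score +0 (running 64)
col 2: [4, 0, 32, 8] -> [4, 32, 8, 0]  score +0 (running 64)
col 3: [32, 4, 4, 0] -> [32, 8, 0, 0]  score +8 (running 72)
Board after move:
 4  2  4 32
64 64 32  8
 0  2  8  0
 0  0  0  0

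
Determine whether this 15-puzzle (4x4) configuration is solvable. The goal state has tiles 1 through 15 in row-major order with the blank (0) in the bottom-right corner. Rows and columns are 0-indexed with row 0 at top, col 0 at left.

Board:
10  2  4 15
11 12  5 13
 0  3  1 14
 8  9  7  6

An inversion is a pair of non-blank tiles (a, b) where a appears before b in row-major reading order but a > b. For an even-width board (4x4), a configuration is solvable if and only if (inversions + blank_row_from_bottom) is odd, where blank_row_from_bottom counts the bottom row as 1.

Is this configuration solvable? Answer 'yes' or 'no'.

Answer: yes

Derivation:
Inversions: 55
Blank is in row 2 (0-indexed from top), which is row 2 counting from the bottom (bottom = 1).
55 + 2 = 57, which is odd, so the puzzle is solvable.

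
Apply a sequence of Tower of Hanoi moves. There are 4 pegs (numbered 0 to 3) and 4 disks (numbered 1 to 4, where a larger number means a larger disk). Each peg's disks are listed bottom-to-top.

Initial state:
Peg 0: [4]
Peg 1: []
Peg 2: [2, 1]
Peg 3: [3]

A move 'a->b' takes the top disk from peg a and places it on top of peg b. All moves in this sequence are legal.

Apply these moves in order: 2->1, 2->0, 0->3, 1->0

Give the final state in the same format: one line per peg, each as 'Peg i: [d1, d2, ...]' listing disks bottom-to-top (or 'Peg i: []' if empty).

Answer: Peg 0: [4, 1]
Peg 1: []
Peg 2: []
Peg 3: [3, 2]

Derivation:
After move 1 (2->1):
Peg 0: [4]
Peg 1: [1]
Peg 2: [2]
Peg 3: [3]

After move 2 (2->0):
Peg 0: [4, 2]
Peg 1: [1]
Peg 2: []
Peg 3: [3]

After move 3 (0->3):
Peg 0: [4]
Peg 1: [1]
Peg 2: []
Peg 3: [3, 2]

After move 4 (1->0):
Peg 0: [4, 1]
Peg 1: []
Peg 2: []
Peg 3: [3, 2]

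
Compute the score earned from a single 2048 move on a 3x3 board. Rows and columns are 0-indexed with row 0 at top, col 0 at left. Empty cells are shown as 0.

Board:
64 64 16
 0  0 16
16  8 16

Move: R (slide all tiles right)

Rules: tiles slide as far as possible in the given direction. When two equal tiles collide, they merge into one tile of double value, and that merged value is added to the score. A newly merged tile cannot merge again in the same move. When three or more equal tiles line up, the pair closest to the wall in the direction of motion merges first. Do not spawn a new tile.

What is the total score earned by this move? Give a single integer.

Slide right:
row 0: [64, 64, 16] -> [0, 128, 16]  score +128 (running 128)
row 1: [0, 0, 16] -> [0, 0, 16]  score +0 (running 128)
row 2: [16, 8, 16] -> [16, 8, 16]  score +0 (running 128)
Board after move:
  0 128  16
  0   0  16
 16   8  16

Answer: 128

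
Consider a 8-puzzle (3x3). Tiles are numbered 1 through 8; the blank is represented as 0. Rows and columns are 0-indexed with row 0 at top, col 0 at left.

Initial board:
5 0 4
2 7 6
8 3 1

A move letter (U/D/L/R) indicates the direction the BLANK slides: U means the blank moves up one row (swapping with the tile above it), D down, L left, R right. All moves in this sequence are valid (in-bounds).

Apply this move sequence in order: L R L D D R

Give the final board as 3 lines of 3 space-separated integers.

After move 1 (L):
0 5 4
2 7 6
8 3 1

After move 2 (R):
5 0 4
2 7 6
8 3 1

After move 3 (L):
0 5 4
2 7 6
8 3 1

After move 4 (D):
2 5 4
0 7 6
8 3 1

After move 5 (D):
2 5 4
8 7 6
0 3 1

After move 6 (R):
2 5 4
8 7 6
3 0 1

Answer: 2 5 4
8 7 6
3 0 1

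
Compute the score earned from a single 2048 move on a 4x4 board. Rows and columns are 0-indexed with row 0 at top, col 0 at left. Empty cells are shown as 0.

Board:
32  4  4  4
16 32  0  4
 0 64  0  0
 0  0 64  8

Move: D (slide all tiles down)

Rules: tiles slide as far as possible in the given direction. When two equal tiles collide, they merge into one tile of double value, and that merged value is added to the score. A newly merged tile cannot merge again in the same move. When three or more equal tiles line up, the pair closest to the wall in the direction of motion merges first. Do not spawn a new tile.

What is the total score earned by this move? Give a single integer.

Answer: 8

Derivation:
Slide down:
col 0: [32, 16, 0, 0] -> [0, 0, 32, 16]  score +0 (running 0)
col 1: [4, 32, 64, 0] -> [0, 4, 32, 64]  score +0 (running 0)
col 2: [4, 0, 0, 64] -> [0, 0, 4, 64]  score +0 (running 0)
col 3: [4, 4, 0, 8] -> [0, 0, 8, 8]  score +8 (running 8)
Board after move:
 0  0  0  0
 0  4  0  0
32 32  4  8
16 64 64  8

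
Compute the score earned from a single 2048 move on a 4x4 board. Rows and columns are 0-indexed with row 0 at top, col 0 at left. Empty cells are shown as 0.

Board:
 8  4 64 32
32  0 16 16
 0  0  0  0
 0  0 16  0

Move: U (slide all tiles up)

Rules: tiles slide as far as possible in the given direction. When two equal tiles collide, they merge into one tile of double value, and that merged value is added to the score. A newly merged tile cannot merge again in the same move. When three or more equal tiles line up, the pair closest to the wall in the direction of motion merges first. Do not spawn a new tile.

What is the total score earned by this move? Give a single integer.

Slide up:
col 0: [8, 32, 0, 0] -> [8, 32, 0, 0]  score +0 (running 0)
col 1: [4, 0, 0, 0] -> [4, 0, 0, 0]  score +0 (running 0)
col 2: [64, 16, 0, 16] -> [64, 32, 0, 0]  score +32 (running 32)
col 3: [32, 16, 0, 0] -> [32, 16, 0, 0]  score +0 (running 32)
Board after move:
 8  4 64 32
32  0 32 16
 0  0  0  0
 0  0  0  0

Answer: 32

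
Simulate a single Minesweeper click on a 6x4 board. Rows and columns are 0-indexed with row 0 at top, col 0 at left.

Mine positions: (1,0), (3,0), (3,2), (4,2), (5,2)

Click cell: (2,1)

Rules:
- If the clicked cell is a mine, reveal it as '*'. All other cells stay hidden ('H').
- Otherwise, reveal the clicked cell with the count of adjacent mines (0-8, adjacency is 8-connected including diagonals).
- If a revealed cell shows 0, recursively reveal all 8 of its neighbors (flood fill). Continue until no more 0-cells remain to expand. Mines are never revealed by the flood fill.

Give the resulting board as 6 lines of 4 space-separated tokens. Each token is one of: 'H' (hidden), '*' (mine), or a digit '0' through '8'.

H H H H
H H H H
H 3 H H
H H H H
H H H H
H H H H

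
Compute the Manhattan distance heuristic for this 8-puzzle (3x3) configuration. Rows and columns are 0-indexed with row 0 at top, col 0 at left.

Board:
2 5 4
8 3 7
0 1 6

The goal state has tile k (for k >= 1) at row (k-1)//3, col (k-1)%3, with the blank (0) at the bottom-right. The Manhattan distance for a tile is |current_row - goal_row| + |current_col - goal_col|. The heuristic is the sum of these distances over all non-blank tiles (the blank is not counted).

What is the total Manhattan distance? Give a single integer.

Tile 2: at (0,0), goal (0,1), distance |0-0|+|0-1| = 1
Tile 5: at (0,1), goal (1,1), distance |0-1|+|1-1| = 1
Tile 4: at (0,2), goal (1,0), distance |0-1|+|2-0| = 3
Tile 8: at (1,0), goal (2,1), distance |1-2|+|0-1| = 2
Tile 3: at (1,1), goal (0,2), distance |1-0|+|1-2| = 2
Tile 7: at (1,2), goal (2,0), distance |1-2|+|2-0| = 3
Tile 1: at (2,1), goal (0,0), distance |2-0|+|1-0| = 3
Tile 6: at (2,2), goal (1,2), distance |2-1|+|2-2| = 1
Sum: 1 + 1 + 3 + 2 + 2 + 3 + 3 + 1 = 16

Answer: 16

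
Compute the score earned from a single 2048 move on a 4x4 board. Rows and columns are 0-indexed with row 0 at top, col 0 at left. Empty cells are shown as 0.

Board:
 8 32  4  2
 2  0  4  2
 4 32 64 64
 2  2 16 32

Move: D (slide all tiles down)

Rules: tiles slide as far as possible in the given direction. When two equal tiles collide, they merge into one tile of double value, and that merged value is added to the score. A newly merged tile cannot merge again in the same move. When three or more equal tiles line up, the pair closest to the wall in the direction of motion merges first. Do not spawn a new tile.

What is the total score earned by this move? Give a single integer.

Answer: 76

Derivation:
Slide down:
col 0: [8, 2, 4, 2] -> [8, 2, 4, 2]  score +0 (running 0)
col 1: [32, 0, 32, 2] -> [0, 0, 64, 2]  score +64 (running 64)
col 2: [4, 4, 64, 16] -> [0, 8, 64, 16]  score +8 (running 72)
col 3: [2, 2, 64, 32] -> [0, 4, 64, 32]  score +4 (running 76)
Board after move:
 8  0  0  0
 2  0  8  4
 4 64 64 64
 2  2 16 32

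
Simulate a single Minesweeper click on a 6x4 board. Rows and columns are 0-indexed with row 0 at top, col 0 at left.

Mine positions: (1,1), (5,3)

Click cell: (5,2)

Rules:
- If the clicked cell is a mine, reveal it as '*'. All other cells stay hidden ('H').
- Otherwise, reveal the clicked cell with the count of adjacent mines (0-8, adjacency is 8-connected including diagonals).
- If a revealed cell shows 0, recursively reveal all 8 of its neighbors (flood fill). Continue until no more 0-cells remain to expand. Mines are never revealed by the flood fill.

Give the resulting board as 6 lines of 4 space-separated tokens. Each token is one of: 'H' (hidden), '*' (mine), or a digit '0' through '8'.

H H H H
H H H H
H H H H
H H H H
H H H H
H H 1 H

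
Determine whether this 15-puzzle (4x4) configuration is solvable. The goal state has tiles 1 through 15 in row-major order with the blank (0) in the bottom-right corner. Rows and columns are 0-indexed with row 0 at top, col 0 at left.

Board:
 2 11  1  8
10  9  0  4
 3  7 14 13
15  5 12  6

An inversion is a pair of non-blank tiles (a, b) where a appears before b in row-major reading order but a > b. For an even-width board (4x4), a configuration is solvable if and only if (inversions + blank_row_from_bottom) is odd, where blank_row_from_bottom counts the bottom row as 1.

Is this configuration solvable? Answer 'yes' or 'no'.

Inversions: 40
Blank is in row 1 (0-indexed from top), which is row 3 counting from the bottom (bottom = 1).
40 + 3 = 43, which is odd, so the puzzle is solvable.

Answer: yes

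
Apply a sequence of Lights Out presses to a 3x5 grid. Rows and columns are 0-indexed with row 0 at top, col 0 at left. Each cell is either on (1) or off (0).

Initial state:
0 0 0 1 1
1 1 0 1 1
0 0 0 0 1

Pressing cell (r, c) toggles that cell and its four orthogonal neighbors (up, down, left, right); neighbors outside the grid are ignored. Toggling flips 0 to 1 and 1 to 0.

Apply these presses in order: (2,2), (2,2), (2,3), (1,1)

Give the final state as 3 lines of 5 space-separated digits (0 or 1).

Answer: 0 1 0 1 1
0 0 1 0 1
0 1 1 1 0

Derivation:
After press 1 at (2,2):
0 0 0 1 1
1 1 1 1 1
0 1 1 1 1

After press 2 at (2,2):
0 0 0 1 1
1 1 0 1 1
0 0 0 0 1

After press 3 at (2,3):
0 0 0 1 1
1 1 0 0 1
0 0 1 1 0

After press 4 at (1,1):
0 1 0 1 1
0 0 1 0 1
0 1 1 1 0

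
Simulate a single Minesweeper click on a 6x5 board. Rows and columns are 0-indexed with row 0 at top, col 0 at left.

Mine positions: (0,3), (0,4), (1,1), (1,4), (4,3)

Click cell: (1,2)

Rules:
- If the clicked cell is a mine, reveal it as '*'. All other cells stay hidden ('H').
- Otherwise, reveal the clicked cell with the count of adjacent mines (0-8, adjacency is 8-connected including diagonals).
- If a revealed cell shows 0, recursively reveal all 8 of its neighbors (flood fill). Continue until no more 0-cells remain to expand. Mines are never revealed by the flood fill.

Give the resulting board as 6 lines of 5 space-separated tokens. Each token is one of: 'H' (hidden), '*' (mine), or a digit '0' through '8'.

H H H H H
H H 2 H H
H H H H H
H H H H H
H H H H H
H H H H H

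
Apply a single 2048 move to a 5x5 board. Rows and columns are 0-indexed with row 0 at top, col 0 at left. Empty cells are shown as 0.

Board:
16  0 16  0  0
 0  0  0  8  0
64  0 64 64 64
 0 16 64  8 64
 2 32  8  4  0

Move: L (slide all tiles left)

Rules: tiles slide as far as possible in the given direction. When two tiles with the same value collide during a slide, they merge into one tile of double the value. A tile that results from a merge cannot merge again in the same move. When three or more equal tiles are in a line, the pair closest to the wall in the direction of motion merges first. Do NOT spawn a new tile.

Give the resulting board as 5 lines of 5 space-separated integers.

Slide left:
row 0: [16, 0, 16, 0, 0] -> [32, 0, 0, 0, 0]
row 1: [0, 0, 0, 8, 0] -> [8, 0, 0, 0, 0]
row 2: [64, 0, 64, 64, 64] -> [128, 128, 0, 0, 0]
row 3: [0, 16, 64, 8, 64] -> [16, 64, 8, 64, 0]
row 4: [2, 32, 8, 4, 0] -> [2, 32, 8, 4, 0]

Answer:  32   0   0   0   0
  8   0   0   0   0
128 128   0   0   0
 16  64   8  64   0
  2  32   8   4   0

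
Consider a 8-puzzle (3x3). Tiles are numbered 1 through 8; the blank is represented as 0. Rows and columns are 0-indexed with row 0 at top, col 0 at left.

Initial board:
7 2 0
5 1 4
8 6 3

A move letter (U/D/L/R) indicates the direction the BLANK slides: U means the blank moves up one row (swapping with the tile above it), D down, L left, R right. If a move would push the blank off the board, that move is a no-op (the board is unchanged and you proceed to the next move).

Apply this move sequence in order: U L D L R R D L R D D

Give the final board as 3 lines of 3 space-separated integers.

Answer: 7 1 2
5 4 3
8 6 0

Derivation:
After move 1 (U):
7 2 0
5 1 4
8 6 3

After move 2 (L):
7 0 2
5 1 4
8 6 3

After move 3 (D):
7 1 2
5 0 4
8 6 3

After move 4 (L):
7 1 2
0 5 4
8 6 3

After move 5 (R):
7 1 2
5 0 4
8 6 3

After move 6 (R):
7 1 2
5 4 0
8 6 3

After move 7 (D):
7 1 2
5 4 3
8 6 0

After move 8 (L):
7 1 2
5 4 3
8 0 6

After move 9 (R):
7 1 2
5 4 3
8 6 0

After move 10 (D):
7 1 2
5 4 3
8 6 0

After move 11 (D):
7 1 2
5 4 3
8 6 0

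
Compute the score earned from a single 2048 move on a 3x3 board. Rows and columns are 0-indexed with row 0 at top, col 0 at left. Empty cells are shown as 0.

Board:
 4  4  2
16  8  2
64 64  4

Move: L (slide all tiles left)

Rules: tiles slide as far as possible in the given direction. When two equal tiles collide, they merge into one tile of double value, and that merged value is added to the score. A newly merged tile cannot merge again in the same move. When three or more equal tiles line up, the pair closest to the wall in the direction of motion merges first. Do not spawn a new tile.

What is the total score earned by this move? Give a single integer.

Slide left:
row 0: [4, 4, 2] -> [8, 2, 0]  score +8 (running 8)
row 1: [16, 8, 2] -> [16, 8, 2]  score +0 (running 8)
row 2: [64, 64, 4] -> [128, 4, 0]  score +128 (running 136)
Board after move:
  8   2   0
 16   8   2
128   4   0

Answer: 136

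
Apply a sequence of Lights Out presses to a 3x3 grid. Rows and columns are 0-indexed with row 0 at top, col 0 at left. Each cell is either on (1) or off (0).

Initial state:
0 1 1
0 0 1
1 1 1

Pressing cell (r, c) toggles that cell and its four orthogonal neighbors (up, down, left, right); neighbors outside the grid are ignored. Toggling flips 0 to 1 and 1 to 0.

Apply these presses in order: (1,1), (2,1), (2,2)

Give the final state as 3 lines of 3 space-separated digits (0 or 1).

After press 1 at (1,1):
0 0 1
1 1 0
1 0 1

After press 2 at (2,1):
0 0 1
1 0 0
0 1 0

After press 3 at (2,2):
0 0 1
1 0 1
0 0 1

Answer: 0 0 1
1 0 1
0 0 1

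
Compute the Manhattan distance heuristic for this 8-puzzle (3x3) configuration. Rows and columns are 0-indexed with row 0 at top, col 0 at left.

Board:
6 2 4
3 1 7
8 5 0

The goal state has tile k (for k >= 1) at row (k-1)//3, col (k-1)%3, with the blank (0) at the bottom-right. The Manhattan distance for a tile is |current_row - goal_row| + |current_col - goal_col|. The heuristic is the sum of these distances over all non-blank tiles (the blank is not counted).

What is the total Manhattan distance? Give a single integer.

Answer: 16

Derivation:
Tile 6: (0,0)->(1,2) = 3
Tile 2: (0,1)->(0,1) = 0
Tile 4: (0,2)->(1,0) = 3
Tile 3: (1,0)->(0,2) = 3
Tile 1: (1,1)->(0,0) = 2
Tile 7: (1,2)->(2,0) = 3
Tile 8: (2,0)->(2,1) = 1
Tile 5: (2,1)->(1,1) = 1
Sum: 3 + 0 + 3 + 3 + 2 + 3 + 1 + 1 = 16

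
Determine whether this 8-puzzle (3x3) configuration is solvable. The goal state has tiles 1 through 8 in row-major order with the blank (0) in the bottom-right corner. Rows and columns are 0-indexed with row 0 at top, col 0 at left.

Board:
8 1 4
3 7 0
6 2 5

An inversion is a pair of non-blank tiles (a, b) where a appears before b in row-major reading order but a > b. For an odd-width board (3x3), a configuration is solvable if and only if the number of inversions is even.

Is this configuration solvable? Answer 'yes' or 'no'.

Inversions (pairs i<j in row-major order where tile[i] > tile[j] > 0): 15
15 is odd, so the puzzle is not solvable.

Answer: no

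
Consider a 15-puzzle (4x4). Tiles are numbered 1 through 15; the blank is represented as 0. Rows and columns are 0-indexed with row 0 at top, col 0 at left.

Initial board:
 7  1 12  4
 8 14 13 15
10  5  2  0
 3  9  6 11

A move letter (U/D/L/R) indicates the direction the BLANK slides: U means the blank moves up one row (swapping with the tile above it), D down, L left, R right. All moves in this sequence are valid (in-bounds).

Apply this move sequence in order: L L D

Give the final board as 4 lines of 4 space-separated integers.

After move 1 (L):
 7  1 12  4
 8 14 13 15
10  5  0  2
 3  9  6 11

After move 2 (L):
 7  1 12  4
 8 14 13 15
10  0  5  2
 3  9  6 11

After move 3 (D):
 7  1 12  4
 8 14 13 15
10  9  5  2
 3  0  6 11

Answer:  7  1 12  4
 8 14 13 15
10  9  5  2
 3  0  6 11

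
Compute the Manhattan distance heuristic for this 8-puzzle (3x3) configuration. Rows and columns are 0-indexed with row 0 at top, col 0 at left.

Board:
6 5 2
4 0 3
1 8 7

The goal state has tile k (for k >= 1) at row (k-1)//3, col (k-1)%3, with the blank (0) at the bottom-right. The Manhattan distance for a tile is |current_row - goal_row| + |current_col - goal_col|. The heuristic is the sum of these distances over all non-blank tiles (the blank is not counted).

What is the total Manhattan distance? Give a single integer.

Tile 6: (0,0)->(1,2) = 3
Tile 5: (0,1)->(1,1) = 1
Tile 2: (0,2)->(0,1) = 1
Tile 4: (1,0)->(1,0) = 0
Tile 3: (1,2)->(0,2) = 1
Tile 1: (2,0)->(0,0) = 2
Tile 8: (2,1)->(2,1) = 0
Tile 7: (2,2)->(2,0) = 2
Sum: 3 + 1 + 1 + 0 + 1 + 2 + 0 + 2 = 10

Answer: 10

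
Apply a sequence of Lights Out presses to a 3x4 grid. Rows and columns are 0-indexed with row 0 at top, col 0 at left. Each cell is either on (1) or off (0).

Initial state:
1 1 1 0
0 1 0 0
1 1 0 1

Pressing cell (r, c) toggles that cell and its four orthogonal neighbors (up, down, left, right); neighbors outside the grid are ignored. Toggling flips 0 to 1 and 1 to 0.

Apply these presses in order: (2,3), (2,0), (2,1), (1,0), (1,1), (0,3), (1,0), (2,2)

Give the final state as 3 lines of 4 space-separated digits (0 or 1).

Answer: 1 0 0 1
0 1 0 0
1 1 1 1

Derivation:
After press 1 at (2,3):
1 1 1 0
0 1 0 1
1 1 1 0

After press 2 at (2,0):
1 1 1 0
1 1 0 1
0 0 1 0

After press 3 at (2,1):
1 1 1 0
1 0 0 1
1 1 0 0

After press 4 at (1,0):
0 1 1 0
0 1 0 1
0 1 0 0

After press 5 at (1,1):
0 0 1 0
1 0 1 1
0 0 0 0

After press 6 at (0,3):
0 0 0 1
1 0 1 0
0 0 0 0

After press 7 at (1,0):
1 0 0 1
0 1 1 0
1 0 0 0

After press 8 at (2,2):
1 0 0 1
0 1 0 0
1 1 1 1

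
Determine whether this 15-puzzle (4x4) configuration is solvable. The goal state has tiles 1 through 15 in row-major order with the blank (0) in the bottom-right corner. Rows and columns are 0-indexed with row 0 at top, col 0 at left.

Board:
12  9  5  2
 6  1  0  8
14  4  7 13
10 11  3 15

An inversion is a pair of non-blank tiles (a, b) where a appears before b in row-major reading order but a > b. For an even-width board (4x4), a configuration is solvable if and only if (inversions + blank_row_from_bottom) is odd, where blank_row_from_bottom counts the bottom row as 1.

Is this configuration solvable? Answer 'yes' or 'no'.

Answer: no

Derivation:
Inversions: 43
Blank is in row 1 (0-indexed from top), which is row 3 counting from the bottom (bottom = 1).
43 + 3 = 46, which is even, so the puzzle is not solvable.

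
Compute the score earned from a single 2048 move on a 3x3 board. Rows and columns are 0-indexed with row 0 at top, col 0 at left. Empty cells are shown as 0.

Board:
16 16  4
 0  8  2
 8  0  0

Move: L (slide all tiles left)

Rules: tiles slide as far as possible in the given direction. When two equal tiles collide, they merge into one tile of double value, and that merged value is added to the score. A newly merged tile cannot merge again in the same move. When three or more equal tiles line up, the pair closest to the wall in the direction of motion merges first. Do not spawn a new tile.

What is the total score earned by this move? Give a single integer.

Answer: 32

Derivation:
Slide left:
row 0: [16, 16, 4] -> [32, 4, 0]  score +32 (running 32)
row 1: [0, 8, 2] -> [8, 2, 0]  score +0 (running 32)
row 2: [8, 0, 0] -> [8, 0, 0]  score +0 (running 32)
Board after move:
32  4  0
 8  2  0
 8  0  0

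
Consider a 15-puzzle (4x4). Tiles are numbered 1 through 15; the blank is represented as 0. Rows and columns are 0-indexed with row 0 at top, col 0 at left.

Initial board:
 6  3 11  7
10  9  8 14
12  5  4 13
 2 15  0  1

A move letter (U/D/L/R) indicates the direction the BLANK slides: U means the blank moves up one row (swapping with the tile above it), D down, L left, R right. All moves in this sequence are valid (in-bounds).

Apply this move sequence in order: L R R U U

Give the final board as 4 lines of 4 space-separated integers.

Answer:  6  3 11  7
10  9  8  0
12  5  4 14
 2 15  1 13

Derivation:
After move 1 (L):
 6  3 11  7
10  9  8 14
12  5  4 13
 2  0 15  1

After move 2 (R):
 6  3 11  7
10  9  8 14
12  5  4 13
 2 15  0  1

After move 3 (R):
 6  3 11  7
10  9  8 14
12  5  4 13
 2 15  1  0

After move 4 (U):
 6  3 11  7
10  9  8 14
12  5  4  0
 2 15  1 13

After move 5 (U):
 6  3 11  7
10  9  8  0
12  5  4 14
 2 15  1 13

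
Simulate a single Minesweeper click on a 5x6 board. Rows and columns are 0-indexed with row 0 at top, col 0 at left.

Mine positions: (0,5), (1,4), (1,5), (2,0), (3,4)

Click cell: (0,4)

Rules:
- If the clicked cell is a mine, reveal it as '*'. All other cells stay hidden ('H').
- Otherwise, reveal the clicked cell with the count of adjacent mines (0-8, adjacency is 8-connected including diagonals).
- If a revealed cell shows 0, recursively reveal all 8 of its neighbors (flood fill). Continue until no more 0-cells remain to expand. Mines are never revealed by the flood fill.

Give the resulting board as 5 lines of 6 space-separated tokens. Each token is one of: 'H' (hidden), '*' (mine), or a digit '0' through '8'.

H H H H 3 H
H H H H H H
H H H H H H
H H H H H H
H H H H H H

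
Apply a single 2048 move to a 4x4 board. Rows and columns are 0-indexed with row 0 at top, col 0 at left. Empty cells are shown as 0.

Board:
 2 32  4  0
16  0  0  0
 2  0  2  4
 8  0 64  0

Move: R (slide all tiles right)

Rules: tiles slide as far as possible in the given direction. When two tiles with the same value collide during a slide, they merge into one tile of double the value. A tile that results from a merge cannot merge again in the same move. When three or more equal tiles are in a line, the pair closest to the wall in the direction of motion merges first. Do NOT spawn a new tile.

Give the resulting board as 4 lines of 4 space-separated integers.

Slide right:
row 0: [2, 32, 4, 0] -> [0, 2, 32, 4]
row 1: [16, 0, 0, 0] -> [0, 0, 0, 16]
row 2: [2, 0, 2, 4] -> [0, 0, 4, 4]
row 3: [8, 0, 64, 0] -> [0, 0, 8, 64]

Answer:  0  2 32  4
 0  0  0 16
 0  0  4  4
 0  0  8 64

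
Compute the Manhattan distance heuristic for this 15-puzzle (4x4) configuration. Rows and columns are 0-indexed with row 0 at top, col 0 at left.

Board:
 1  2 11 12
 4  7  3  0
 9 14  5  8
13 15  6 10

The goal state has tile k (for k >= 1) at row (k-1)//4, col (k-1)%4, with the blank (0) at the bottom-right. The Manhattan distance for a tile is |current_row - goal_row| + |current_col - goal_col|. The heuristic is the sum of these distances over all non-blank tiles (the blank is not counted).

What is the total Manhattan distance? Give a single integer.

Tile 1: (0,0)->(0,0) = 0
Tile 2: (0,1)->(0,1) = 0
Tile 11: (0,2)->(2,2) = 2
Tile 12: (0,3)->(2,3) = 2
Tile 4: (1,0)->(0,3) = 4
Tile 7: (1,1)->(1,2) = 1
Tile 3: (1,2)->(0,2) = 1
Tile 9: (2,0)->(2,0) = 0
Tile 14: (2,1)->(3,1) = 1
Tile 5: (2,2)->(1,0) = 3
Tile 8: (2,3)->(1,3) = 1
Tile 13: (3,0)->(3,0) = 0
Tile 15: (3,1)->(3,2) = 1
Tile 6: (3,2)->(1,1) = 3
Tile 10: (3,3)->(2,1) = 3
Sum: 0 + 0 + 2 + 2 + 4 + 1 + 1 + 0 + 1 + 3 + 1 + 0 + 1 + 3 + 3 = 22

Answer: 22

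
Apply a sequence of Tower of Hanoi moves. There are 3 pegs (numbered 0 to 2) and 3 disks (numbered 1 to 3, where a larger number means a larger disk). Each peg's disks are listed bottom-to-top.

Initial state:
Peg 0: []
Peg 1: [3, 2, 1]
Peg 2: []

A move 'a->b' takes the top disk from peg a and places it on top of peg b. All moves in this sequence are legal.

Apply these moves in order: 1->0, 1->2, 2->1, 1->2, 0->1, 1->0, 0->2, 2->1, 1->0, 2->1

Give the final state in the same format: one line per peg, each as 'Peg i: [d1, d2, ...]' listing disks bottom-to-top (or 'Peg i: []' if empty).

After move 1 (1->0):
Peg 0: [1]
Peg 1: [3, 2]
Peg 2: []

After move 2 (1->2):
Peg 0: [1]
Peg 1: [3]
Peg 2: [2]

After move 3 (2->1):
Peg 0: [1]
Peg 1: [3, 2]
Peg 2: []

After move 4 (1->2):
Peg 0: [1]
Peg 1: [3]
Peg 2: [2]

After move 5 (0->1):
Peg 0: []
Peg 1: [3, 1]
Peg 2: [2]

After move 6 (1->0):
Peg 0: [1]
Peg 1: [3]
Peg 2: [2]

After move 7 (0->2):
Peg 0: []
Peg 1: [3]
Peg 2: [2, 1]

After move 8 (2->1):
Peg 0: []
Peg 1: [3, 1]
Peg 2: [2]

After move 9 (1->0):
Peg 0: [1]
Peg 1: [3]
Peg 2: [2]

After move 10 (2->1):
Peg 0: [1]
Peg 1: [3, 2]
Peg 2: []

Answer: Peg 0: [1]
Peg 1: [3, 2]
Peg 2: []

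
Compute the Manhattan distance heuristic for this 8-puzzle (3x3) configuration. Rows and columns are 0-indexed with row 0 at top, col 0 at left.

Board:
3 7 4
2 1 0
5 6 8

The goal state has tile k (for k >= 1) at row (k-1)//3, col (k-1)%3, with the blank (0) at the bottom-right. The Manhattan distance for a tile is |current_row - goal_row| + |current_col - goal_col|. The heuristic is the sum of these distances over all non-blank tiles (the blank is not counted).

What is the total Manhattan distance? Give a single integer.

Answer: 17

Derivation:
Tile 3: (0,0)->(0,2) = 2
Tile 7: (0,1)->(2,0) = 3
Tile 4: (0,2)->(1,0) = 3
Tile 2: (1,0)->(0,1) = 2
Tile 1: (1,1)->(0,0) = 2
Tile 5: (2,0)->(1,1) = 2
Tile 6: (2,1)->(1,2) = 2
Tile 8: (2,2)->(2,1) = 1
Sum: 2 + 3 + 3 + 2 + 2 + 2 + 2 + 1 = 17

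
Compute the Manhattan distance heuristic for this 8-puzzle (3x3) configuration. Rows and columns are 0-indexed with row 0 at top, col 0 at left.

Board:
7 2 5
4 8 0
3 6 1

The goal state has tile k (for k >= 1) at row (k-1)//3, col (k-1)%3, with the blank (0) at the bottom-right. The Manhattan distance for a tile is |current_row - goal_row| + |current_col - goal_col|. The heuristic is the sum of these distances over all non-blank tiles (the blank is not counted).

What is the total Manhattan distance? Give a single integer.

Answer: 15

Derivation:
Tile 7: at (0,0), goal (2,0), distance |0-2|+|0-0| = 2
Tile 2: at (0,1), goal (0,1), distance |0-0|+|1-1| = 0
Tile 5: at (0,2), goal (1,1), distance |0-1|+|2-1| = 2
Tile 4: at (1,0), goal (1,0), distance |1-1|+|0-0| = 0
Tile 8: at (1,1), goal (2,1), distance |1-2|+|1-1| = 1
Tile 3: at (2,0), goal (0,2), distance |2-0|+|0-2| = 4
Tile 6: at (2,1), goal (1,2), distance |2-1|+|1-2| = 2
Tile 1: at (2,2), goal (0,0), distance |2-0|+|2-0| = 4
Sum: 2 + 0 + 2 + 0 + 1 + 4 + 2 + 4 = 15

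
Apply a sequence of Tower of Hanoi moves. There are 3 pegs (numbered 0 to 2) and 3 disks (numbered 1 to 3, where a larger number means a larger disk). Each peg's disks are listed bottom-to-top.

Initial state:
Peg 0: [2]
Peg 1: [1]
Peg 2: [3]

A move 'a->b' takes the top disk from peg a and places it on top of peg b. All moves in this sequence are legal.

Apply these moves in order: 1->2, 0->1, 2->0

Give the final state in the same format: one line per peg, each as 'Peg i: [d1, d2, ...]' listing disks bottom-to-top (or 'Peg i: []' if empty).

After move 1 (1->2):
Peg 0: [2]
Peg 1: []
Peg 2: [3, 1]

After move 2 (0->1):
Peg 0: []
Peg 1: [2]
Peg 2: [3, 1]

After move 3 (2->0):
Peg 0: [1]
Peg 1: [2]
Peg 2: [3]

Answer: Peg 0: [1]
Peg 1: [2]
Peg 2: [3]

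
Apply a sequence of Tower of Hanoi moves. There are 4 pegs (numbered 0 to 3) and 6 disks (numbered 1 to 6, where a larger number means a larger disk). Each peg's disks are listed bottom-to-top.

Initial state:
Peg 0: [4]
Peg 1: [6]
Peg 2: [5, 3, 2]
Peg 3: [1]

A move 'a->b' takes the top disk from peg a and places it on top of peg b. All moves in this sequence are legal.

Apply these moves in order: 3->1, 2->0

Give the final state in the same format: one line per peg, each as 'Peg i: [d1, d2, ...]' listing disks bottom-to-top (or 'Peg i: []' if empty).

Answer: Peg 0: [4, 2]
Peg 1: [6, 1]
Peg 2: [5, 3]
Peg 3: []

Derivation:
After move 1 (3->1):
Peg 0: [4]
Peg 1: [6, 1]
Peg 2: [5, 3, 2]
Peg 3: []

After move 2 (2->0):
Peg 0: [4, 2]
Peg 1: [6, 1]
Peg 2: [5, 3]
Peg 3: []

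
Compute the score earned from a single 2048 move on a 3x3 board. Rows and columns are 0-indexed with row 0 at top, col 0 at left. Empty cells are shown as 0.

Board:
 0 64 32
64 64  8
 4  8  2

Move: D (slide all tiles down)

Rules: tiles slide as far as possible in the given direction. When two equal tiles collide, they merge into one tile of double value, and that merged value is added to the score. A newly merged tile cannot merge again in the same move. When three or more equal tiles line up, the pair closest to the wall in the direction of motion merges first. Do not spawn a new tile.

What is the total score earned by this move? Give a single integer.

Slide down:
col 0: [0, 64, 4] -> [0, 64, 4]  score +0 (running 0)
col 1: [64, 64, 8] -> [0, 128, 8]  score +128 (running 128)
col 2: [32, 8, 2] -> [32, 8, 2]  score +0 (running 128)
Board after move:
  0   0  32
 64 128   8
  4   8   2

Answer: 128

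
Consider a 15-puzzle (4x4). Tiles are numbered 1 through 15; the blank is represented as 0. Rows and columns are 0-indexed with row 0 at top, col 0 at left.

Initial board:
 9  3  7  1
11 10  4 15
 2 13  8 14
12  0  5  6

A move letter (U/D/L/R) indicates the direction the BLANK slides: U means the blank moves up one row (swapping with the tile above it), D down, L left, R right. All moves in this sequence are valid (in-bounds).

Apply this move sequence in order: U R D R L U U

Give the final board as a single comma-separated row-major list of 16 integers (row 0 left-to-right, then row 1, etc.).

After move 1 (U):
 9  3  7  1
11 10  4 15
 2  0  8 14
12 13  5  6

After move 2 (R):
 9  3  7  1
11 10  4 15
 2  8  0 14
12 13  5  6

After move 3 (D):
 9  3  7  1
11 10  4 15
 2  8  5 14
12 13  0  6

After move 4 (R):
 9  3  7  1
11 10  4 15
 2  8  5 14
12 13  6  0

After move 5 (L):
 9  3  7  1
11 10  4 15
 2  8  5 14
12 13  0  6

After move 6 (U):
 9  3  7  1
11 10  4 15
 2  8  0 14
12 13  5  6

After move 7 (U):
 9  3  7  1
11 10  0 15
 2  8  4 14
12 13  5  6

Answer: 9, 3, 7, 1, 11, 10, 0, 15, 2, 8, 4, 14, 12, 13, 5, 6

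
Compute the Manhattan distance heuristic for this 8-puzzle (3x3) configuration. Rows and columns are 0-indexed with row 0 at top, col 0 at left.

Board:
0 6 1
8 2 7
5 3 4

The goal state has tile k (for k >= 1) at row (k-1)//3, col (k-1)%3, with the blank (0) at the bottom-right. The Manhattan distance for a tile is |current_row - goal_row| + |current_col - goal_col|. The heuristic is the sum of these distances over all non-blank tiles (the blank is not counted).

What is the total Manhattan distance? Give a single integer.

Tile 6: at (0,1), goal (1,2), distance |0-1|+|1-2| = 2
Tile 1: at (0,2), goal (0,0), distance |0-0|+|2-0| = 2
Tile 8: at (1,0), goal (2,1), distance |1-2|+|0-1| = 2
Tile 2: at (1,1), goal (0,1), distance |1-0|+|1-1| = 1
Tile 7: at (1,2), goal (2,0), distance |1-2|+|2-0| = 3
Tile 5: at (2,0), goal (1,1), distance |2-1|+|0-1| = 2
Tile 3: at (2,1), goal (0,2), distance |2-0|+|1-2| = 3
Tile 4: at (2,2), goal (1,0), distance |2-1|+|2-0| = 3
Sum: 2 + 2 + 2 + 1 + 3 + 2 + 3 + 3 = 18

Answer: 18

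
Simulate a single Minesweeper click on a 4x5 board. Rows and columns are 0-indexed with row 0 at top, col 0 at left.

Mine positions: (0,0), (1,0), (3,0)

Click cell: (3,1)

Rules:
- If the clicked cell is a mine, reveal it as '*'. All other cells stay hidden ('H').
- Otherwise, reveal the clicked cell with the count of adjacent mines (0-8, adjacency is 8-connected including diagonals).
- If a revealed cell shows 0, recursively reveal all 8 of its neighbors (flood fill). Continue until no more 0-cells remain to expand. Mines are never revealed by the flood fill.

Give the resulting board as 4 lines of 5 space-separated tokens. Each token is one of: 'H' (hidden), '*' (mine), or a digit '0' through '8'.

H H H H H
H H H H H
H H H H H
H 1 H H H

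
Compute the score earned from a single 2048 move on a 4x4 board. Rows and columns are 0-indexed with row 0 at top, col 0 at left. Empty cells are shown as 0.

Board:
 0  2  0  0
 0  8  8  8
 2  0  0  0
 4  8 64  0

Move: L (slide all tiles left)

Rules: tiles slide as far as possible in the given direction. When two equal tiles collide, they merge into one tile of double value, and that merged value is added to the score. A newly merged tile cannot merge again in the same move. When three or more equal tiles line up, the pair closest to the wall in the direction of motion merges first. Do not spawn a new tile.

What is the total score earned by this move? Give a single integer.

Answer: 16

Derivation:
Slide left:
row 0: [0, 2, 0, 0] -> [2, 0, 0, 0]  score +0 (running 0)
row 1: [0, 8, 8, 8] -> [16, 8, 0, 0]  score +16 (running 16)
row 2: [2, 0, 0, 0] -> [2, 0, 0, 0]  score +0 (running 16)
row 3: [4, 8, 64, 0] -> [4, 8, 64, 0]  score +0 (running 16)
Board after move:
 2  0  0  0
16  8  0  0
 2  0  0  0
 4  8 64  0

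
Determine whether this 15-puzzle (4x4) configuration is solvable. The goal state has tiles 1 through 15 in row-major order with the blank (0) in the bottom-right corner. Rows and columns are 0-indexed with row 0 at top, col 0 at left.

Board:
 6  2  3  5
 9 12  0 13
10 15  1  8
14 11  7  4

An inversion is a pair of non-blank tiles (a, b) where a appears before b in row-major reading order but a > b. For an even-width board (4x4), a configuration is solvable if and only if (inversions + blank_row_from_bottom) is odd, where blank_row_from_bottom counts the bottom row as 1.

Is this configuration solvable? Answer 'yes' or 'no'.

Inversions: 43
Blank is in row 1 (0-indexed from top), which is row 3 counting from the bottom (bottom = 1).
43 + 3 = 46, which is even, so the puzzle is not solvable.

Answer: no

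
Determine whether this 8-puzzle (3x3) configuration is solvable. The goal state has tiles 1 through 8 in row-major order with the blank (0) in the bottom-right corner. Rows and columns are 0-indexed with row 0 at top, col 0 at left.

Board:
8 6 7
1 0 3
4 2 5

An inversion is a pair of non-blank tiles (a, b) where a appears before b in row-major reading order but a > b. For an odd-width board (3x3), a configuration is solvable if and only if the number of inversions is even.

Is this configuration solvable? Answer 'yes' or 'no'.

Inversions (pairs i<j in row-major order where tile[i] > tile[j] > 0): 19
19 is odd, so the puzzle is not solvable.

Answer: no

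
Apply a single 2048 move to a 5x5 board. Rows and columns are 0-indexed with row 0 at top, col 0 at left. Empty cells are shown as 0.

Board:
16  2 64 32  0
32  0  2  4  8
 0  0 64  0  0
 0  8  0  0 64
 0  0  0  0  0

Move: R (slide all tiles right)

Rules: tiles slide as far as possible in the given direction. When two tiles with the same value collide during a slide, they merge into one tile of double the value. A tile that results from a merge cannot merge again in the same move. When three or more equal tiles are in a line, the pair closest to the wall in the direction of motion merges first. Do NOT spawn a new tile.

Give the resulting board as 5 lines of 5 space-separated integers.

Slide right:
row 0: [16, 2, 64, 32, 0] -> [0, 16, 2, 64, 32]
row 1: [32, 0, 2, 4, 8] -> [0, 32, 2, 4, 8]
row 2: [0, 0, 64, 0, 0] -> [0, 0, 0, 0, 64]
row 3: [0, 8, 0, 0, 64] -> [0, 0, 0, 8, 64]
row 4: [0, 0, 0, 0, 0] -> [0, 0, 0, 0, 0]

Answer:  0 16  2 64 32
 0 32  2  4  8
 0  0  0  0 64
 0  0  0  8 64
 0  0  0  0  0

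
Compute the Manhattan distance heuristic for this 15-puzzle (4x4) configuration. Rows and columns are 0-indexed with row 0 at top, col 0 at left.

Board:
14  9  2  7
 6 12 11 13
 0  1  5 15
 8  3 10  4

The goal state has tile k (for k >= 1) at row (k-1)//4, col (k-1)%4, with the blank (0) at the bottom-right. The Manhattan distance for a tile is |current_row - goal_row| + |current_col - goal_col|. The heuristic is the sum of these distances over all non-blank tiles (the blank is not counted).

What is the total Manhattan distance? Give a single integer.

Tile 14: at (0,0), goal (3,1), distance |0-3|+|0-1| = 4
Tile 9: at (0,1), goal (2,0), distance |0-2|+|1-0| = 3
Tile 2: at (0,2), goal (0,1), distance |0-0|+|2-1| = 1
Tile 7: at (0,3), goal (1,2), distance |0-1|+|3-2| = 2
Tile 6: at (1,0), goal (1,1), distance |1-1|+|0-1| = 1
Tile 12: at (1,1), goal (2,3), distance |1-2|+|1-3| = 3
Tile 11: at (1,2), goal (2,2), distance |1-2|+|2-2| = 1
Tile 13: at (1,3), goal (3,0), distance |1-3|+|3-0| = 5
Tile 1: at (2,1), goal (0,0), distance |2-0|+|1-0| = 3
Tile 5: at (2,2), goal (1,0), distance |2-1|+|2-0| = 3
Tile 15: at (2,3), goal (3,2), distance |2-3|+|3-2| = 2
Tile 8: at (3,0), goal (1,3), distance |3-1|+|0-3| = 5
Tile 3: at (3,1), goal (0,2), distance |3-0|+|1-2| = 4
Tile 10: at (3,2), goal (2,1), distance |3-2|+|2-1| = 2
Tile 4: at (3,3), goal (0,3), distance |3-0|+|3-3| = 3
Sum: 4 + 3 + 1 + 2 + 1 + 3 + 1 + 5 + 3 + 3 + 2 + 5 + 4 + 2 + 3 = 42

Answer: 42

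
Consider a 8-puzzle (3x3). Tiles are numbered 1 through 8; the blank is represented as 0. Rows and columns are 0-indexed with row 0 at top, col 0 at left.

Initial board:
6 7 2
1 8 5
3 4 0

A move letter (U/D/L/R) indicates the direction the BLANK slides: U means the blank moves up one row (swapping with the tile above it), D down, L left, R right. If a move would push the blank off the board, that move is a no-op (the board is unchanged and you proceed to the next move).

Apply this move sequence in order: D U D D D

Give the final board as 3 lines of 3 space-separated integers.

After move 1 (D):
6 7 2
1 8 5
3 4 0

After move 2 (U):
6 7 2
1 8 0
3 4 5

After move 3 (D):
6 7 2
1 8 5
3 4 0

After move 4 (D):
6 7 2
1 8 5
3 4 0

After move 5 (D):
6 7 2
1 8 5
3 4 0

Answer: 6 7 2
1 8 5
3 4 0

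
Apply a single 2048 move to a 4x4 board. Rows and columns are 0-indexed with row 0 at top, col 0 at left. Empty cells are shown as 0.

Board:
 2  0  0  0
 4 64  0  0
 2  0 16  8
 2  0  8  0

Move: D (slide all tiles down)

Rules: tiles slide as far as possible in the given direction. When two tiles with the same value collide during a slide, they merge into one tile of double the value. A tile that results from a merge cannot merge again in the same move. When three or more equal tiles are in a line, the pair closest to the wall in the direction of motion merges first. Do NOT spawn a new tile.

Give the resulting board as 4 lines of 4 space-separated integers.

Slide down:
col 0: [2, 4, 2, 2] -> [0, 2, 4, 4]
col 1: [0, 64, 0, 0] -> [0, 0, 0, 64]
col 2: [0, 0, 16, 8] -> [0, 0, 16, 8]
col 3: [0, 0, 8, 0] -> [0, 0, 0, 8]

Answer:  0  0  0  0
 2  0  0  0
 4  0 16  0
 4 64  8  8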